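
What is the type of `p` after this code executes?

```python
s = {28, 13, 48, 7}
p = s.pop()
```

Popping from a set of ints returns int

int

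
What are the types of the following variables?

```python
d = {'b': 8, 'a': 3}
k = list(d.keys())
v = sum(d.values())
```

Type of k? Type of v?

list(...) returns list; sum of int values returns int

list, int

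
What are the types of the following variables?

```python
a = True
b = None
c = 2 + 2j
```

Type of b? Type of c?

b is NoneType; c is complex

NoneType, complex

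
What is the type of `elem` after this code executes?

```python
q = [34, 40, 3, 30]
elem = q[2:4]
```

Slicing a list always returns a list

list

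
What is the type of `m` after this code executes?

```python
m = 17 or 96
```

'or' returns the first truthy value (17, which is int)

int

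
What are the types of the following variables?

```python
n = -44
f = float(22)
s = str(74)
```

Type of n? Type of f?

n is int; f is float

int, float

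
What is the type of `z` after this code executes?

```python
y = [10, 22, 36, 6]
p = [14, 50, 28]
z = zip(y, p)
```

zip() returns a zip iterator object

zip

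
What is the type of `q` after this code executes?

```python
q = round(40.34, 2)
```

round() with ndigits arg returns float

float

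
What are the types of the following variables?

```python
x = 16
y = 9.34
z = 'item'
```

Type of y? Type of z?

y is float; z is str

float, str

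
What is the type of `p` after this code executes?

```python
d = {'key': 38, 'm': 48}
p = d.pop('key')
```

dict.pop() returns the value (int)

int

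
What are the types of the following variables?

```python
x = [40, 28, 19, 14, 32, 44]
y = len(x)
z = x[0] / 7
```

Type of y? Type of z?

len() returns int; int / int returns float

int, float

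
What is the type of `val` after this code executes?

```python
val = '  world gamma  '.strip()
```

str.strip() returns str

str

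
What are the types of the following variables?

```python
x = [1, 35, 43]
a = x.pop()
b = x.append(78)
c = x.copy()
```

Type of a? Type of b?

list.pop() returns the element (int); list.append() returns None

int, NoneType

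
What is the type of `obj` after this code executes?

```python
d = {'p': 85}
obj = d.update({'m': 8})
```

dict.update() returns None

NoneType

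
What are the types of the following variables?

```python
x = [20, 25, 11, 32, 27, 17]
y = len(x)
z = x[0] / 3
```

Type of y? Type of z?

len() returns int; int / int returns float

int, float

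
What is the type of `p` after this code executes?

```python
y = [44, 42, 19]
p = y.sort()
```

list.sort() returns None (sorts in place)

NoneType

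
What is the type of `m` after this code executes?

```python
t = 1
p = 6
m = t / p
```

int / int always returns float in Python 3 (1 / 6 = 0.166667)

float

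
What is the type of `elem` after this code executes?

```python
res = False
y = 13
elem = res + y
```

bool + int returns int (False is 0, so 0 + 13 = 13)

int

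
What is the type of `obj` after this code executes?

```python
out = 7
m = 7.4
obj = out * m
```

int * float returns float (7 * 7.4 = 51.8)

float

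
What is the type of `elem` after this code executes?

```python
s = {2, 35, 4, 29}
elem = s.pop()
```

Popping from a set of ints returns int

int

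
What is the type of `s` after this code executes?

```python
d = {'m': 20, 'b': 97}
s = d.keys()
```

.keys() returns a dict_keys view object

dict_keys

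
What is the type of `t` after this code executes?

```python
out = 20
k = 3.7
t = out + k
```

int + float returns float (20 + 3.7 = 23.7)

float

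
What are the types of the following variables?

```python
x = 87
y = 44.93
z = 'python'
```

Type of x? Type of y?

x is int; y is float

int, float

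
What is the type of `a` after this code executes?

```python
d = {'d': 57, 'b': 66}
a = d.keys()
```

.keys() returns a dict_keys view object

dict_keys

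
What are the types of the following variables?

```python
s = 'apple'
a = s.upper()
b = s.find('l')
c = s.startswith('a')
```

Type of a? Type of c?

str.upper() returns str; str.startswith() returns bool

str, bool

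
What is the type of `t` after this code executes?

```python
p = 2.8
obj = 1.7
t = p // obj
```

float // float returns float (floor division preserves float type)

float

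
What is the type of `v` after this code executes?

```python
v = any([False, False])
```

any() returns bool

bool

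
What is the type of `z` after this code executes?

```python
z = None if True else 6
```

Ternary: condition is True, if branch (None) taken → NoneType

NoneType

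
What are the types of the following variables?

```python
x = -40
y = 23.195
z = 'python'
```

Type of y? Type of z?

y is float; z is str

float, str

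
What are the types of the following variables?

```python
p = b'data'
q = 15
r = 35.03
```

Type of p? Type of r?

p is bytes; r is float

bytes, float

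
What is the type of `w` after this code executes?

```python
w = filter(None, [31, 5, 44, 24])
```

filter() returns a filter iterator object

filter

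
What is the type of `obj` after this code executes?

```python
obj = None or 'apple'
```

'or' with None returns the other value ('apple', str)

str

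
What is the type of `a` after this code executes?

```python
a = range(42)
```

range() returns a range object

range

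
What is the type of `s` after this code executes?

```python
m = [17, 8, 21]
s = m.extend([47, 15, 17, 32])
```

list.extend() returns None

NoneType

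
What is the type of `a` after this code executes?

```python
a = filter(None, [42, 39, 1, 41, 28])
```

filter() returns a filter iterator object

filter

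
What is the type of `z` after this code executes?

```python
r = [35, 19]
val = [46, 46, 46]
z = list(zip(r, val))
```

list(zip(...)) returns a list of tuples

list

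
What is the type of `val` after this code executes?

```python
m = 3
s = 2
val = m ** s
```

int ** positive int returns int (3 ** 2 = 9)

int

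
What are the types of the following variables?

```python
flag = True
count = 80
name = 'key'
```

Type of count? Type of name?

count is int; name is str

int, str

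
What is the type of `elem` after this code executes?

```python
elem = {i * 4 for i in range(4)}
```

A set comprehension {expr for x in iterable} produces a set

set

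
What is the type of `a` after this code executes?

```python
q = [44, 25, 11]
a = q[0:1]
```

Slicing a list always returns a list

list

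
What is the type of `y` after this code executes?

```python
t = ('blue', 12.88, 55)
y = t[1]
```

Index 1 of tuple is 12.88 which is float

float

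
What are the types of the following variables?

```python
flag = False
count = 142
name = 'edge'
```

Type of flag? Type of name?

flag is bool; name is str

bool, str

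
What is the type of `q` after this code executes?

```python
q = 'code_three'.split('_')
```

str.split() returns list

list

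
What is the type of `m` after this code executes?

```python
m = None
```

None has type NoneType

NoneType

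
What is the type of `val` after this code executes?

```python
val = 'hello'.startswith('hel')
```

str.startswith() returns bool

bool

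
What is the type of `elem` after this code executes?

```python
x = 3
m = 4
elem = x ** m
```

int ** positive int returns int (3 ** 4 = 81)

int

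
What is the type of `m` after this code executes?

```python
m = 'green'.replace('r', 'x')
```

str.replace() returns str

str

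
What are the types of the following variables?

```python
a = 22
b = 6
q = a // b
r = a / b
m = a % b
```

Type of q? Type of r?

int // int returns int; int / int returns float

int, float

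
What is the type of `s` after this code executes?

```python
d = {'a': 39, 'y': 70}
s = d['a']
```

Accessing dict[str, int] with key 'a' returns int value 39

int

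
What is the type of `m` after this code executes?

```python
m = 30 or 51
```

'or' returns the first truthy value (30, which is int)

int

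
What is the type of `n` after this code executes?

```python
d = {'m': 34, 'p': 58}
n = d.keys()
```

.keys() returns a dict_keys view object

dict_keys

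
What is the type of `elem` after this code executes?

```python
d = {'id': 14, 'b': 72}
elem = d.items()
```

dict.items() returns a dict_items view

dict_items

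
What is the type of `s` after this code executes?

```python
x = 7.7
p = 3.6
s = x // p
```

float // float returns float (floor division preserves float type)

float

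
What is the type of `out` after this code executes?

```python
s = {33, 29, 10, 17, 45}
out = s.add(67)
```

set.add() returns None (mutates in place)

NoneType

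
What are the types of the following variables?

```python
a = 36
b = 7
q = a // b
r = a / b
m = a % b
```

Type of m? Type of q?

int % int returns int; int // int returns int

int, int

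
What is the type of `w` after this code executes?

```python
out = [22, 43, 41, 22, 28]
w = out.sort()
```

list.sort() returns None (sorts in place)

NoneType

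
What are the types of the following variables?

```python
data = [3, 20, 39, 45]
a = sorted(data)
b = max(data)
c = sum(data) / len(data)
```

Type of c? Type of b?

int / int returns float; max of ints returns int

float, int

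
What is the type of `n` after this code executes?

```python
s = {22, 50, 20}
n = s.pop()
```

Popping from a set of ints returns int

int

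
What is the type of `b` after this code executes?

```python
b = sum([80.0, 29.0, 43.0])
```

sum() of floats returns float

float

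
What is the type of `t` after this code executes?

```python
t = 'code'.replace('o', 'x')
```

str.replace() returns str

str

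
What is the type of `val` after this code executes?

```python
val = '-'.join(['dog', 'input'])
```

str.join() returns str

str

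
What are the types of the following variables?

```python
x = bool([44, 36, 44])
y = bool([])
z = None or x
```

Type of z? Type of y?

None or <bool> returns the bool; bool() returns bool

bool, bool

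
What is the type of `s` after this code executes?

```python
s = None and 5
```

'and' returns first falsy value (None)

NoneType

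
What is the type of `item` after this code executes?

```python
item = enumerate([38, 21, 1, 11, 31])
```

enumerate() returns an enumerate iterator object

enumerate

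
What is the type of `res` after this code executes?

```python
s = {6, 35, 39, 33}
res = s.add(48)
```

set.add() returns None (mutates in place)

NoneType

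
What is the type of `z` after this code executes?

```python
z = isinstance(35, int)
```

isinstance() returns bool

bool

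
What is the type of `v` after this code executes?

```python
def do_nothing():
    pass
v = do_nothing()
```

A function with no return statement returns None

NoneType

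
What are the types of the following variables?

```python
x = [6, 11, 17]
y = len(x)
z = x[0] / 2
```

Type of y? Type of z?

len() returns int; int / int returns float

int, float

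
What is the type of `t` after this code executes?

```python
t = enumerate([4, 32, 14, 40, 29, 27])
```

enumerate() returns an enumerate iterator object

enumerate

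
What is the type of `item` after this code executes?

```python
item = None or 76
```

'or' with None returns the other value (76, int)

int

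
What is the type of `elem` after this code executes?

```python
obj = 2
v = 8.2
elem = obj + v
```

int + float returns float (2 + 8.2 = 10.2)

float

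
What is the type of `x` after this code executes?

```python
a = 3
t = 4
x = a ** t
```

int ** positive int returns int (3 ** 4 = 81)

int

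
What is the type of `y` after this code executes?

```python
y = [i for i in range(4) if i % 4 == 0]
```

A list comprehension [...] produces a list

list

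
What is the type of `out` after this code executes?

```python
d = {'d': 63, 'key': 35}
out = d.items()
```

dict.items() returns a dict_items view

dict_items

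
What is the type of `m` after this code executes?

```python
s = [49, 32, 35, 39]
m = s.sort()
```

list.sort() returns None (sorts in place)

NoneType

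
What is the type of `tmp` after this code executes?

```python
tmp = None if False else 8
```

Ternary: condition is False, else branch (8) taken → int

int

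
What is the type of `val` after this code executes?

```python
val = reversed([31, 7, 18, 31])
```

reversed() on a list returns a list_reverseiterator

list_reverseiterator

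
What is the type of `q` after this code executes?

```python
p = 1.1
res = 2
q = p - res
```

float - int returns float (1.1 - 2 = -0.9)

float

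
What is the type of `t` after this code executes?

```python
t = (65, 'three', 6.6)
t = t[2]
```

Index 2 of tuple is 6.6 which is float

float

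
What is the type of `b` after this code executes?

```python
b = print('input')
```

print() returns None

NoneType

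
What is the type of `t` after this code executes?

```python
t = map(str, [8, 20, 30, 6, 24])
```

map() returns a map iterator object

map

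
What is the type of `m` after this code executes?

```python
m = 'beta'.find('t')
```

str.find() returns int (index, or -1)

int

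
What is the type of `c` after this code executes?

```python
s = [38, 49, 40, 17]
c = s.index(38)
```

list.index() returns int

int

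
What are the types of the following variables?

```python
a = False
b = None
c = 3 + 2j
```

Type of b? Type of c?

b is NoneType; c is complex

NoneType, complex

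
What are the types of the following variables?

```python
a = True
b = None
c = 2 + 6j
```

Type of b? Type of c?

b is NoneType; c is complex

NoneType, complex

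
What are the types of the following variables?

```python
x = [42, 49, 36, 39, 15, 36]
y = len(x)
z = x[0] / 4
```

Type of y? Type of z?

len() returns int; int / int returns float

int, float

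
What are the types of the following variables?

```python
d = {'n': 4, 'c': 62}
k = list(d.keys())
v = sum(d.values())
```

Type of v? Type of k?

sum of int values returns int; list(...) returns list

int, list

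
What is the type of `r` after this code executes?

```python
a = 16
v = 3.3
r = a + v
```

int + float returns float (16 + 3.3 = 19.3)

float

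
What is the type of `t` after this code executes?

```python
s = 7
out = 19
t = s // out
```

int // int returns int (7 // 19 = 0)

int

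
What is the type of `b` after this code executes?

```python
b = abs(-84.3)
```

abs() of float returns float

float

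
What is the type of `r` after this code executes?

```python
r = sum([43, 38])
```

sum() of ints returns int

int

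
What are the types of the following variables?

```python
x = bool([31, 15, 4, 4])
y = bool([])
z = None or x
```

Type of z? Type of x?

None or <bool> returns the bool; bool() returns bool

bool, bool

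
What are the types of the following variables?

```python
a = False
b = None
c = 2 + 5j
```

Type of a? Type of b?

a is bool; b is NoneType

bool, NoneType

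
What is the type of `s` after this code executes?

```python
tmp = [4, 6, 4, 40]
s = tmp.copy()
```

list.copy() returns list

list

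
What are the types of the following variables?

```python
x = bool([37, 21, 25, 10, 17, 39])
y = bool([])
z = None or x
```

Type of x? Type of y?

bool() returns bool; bool() returns bool

bool, bool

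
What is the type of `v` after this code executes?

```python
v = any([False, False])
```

any() returns bool

bool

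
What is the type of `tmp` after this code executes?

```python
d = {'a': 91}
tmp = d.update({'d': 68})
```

dict.update() returns None

NoneType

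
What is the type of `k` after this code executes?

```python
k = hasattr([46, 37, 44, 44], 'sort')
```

hasattr() returns bool

bool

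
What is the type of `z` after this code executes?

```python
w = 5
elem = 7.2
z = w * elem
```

int * float returns float (5 * 7.2 = 36.0)

float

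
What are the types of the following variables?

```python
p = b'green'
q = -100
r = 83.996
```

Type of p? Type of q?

p is bytes; q is int

bytes, int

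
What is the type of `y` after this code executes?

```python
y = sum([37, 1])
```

sum() of ints returns int

int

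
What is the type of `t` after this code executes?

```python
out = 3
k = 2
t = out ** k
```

int ** positive int returns int (3 ** 2 = 9)

int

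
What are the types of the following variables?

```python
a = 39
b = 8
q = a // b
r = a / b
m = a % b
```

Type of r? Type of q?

int / int returns float; int // int returns int

float, int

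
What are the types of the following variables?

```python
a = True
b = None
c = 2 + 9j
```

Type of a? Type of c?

a is bool; c is complex

bool, complex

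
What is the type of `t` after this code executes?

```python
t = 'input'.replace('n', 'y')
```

str.replace() returns str

str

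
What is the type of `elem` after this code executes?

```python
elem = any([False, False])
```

any() returns bool

bool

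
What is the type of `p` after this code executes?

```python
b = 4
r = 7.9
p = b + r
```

int + float returns float (4 + 7.9 = 11.9)

float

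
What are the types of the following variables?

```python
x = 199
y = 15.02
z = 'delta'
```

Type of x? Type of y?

x is int; y is float

int, float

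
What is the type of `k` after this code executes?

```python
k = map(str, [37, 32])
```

map() returns a map iterator object

map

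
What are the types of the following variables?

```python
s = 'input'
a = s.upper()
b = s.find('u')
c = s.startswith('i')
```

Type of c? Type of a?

str.startswith() returns bool; str.upper() returns str

bool, str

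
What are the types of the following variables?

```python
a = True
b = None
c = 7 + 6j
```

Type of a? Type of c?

a is bool; c is complex

bool, complex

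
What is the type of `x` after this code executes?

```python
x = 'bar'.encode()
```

str.encode() returns bytes

bytes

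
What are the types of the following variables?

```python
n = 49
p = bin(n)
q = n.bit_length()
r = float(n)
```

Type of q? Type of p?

int.bit_length() returns int; bin() returns str

int, str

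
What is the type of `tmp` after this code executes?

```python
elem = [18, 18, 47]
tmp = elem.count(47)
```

list.count() returns int

int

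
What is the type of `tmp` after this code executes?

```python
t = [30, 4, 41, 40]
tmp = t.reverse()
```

list.reverse() returns None

NoneType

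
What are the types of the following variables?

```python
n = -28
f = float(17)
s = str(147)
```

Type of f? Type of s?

f is float; s is str

float, str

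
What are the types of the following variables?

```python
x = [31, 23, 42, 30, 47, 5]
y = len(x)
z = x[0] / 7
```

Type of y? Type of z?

len() returns int; int / int returns float

int, float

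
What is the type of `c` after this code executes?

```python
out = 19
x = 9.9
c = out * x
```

int * float returns float (19 * 9.9 = 188.1)

float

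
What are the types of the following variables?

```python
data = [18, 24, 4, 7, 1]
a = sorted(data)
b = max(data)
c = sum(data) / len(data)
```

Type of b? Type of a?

max of ints returns int; sorted() returns list

int, list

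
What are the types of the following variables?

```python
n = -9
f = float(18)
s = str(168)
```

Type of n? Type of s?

n is int; s is str

int, str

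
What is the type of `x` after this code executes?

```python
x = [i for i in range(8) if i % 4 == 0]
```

A list comprehension [...] produces a list

list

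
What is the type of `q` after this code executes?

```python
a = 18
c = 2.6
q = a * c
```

int * float returns float (18 * 2.6 = 46.8)

float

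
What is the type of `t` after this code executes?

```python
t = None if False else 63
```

Ternary: condition is False, else branch (63) taken → int

int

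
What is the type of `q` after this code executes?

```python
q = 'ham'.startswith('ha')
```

str.startswith() returns bool

bool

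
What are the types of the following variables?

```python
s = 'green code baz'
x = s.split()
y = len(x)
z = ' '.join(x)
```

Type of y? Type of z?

len() returns int; str.join() returns str

int, str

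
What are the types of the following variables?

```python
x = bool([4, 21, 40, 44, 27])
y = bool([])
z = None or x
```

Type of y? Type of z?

bool() returns bool; None or <bool> returns the bool

bool, bool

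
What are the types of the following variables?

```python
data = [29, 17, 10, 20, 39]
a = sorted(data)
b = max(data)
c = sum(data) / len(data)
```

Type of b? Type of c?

max of ints returns int; int / int returns float

int, float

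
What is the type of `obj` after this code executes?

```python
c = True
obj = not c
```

'not' always returns bool

bool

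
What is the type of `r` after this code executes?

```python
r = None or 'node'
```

'or' with None returns the other value ('node', str)

str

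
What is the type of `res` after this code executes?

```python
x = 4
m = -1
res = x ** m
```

int ** negative int returns float

float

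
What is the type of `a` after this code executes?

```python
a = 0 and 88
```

'and' returns the first falsy value (0, which is int)

int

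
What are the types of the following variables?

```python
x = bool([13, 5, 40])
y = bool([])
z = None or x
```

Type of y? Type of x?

bool() returns bool; bool() returns bool

bool, bool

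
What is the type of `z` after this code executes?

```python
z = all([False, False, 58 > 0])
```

all() returns bool

bool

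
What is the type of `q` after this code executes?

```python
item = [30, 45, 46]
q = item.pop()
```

list.pop() returns the popped element (int here)

int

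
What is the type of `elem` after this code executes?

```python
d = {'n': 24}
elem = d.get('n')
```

dict.get() returns the value (int) when key is found

int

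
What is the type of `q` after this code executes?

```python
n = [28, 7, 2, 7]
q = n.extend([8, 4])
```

list.extend() returns None

NoneType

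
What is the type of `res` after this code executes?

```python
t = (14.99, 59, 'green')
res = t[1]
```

Index 1 of tuple is 59 which is int

int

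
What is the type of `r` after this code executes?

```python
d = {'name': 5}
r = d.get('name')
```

dict.get() returns the value (int) when key is found

int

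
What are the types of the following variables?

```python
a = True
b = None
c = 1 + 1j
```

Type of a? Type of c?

a is bool; c is complex

bool, complex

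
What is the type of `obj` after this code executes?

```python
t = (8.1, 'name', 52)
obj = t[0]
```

Index 0 of tuple is 8.1 which is float

float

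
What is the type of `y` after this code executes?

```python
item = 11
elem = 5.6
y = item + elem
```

int + float returns float (11 + 5.6 = 16.6)

float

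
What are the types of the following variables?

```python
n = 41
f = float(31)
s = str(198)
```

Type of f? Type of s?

f is float; s is str

float, str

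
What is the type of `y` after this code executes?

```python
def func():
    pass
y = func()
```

A function with no return statement returns None

NoneType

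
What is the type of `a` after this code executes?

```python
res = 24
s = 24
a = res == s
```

Equality comparison returns bool

bool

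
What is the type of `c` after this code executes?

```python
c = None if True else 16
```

Ternary: condition is True, if branch (None) taken → NoneType

NoneType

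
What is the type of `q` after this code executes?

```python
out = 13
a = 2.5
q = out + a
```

int + float returns float (13 + 2.5 = 15.5)

float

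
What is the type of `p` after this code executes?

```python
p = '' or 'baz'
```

'or' returns first truthy value ('baz', which is str)

str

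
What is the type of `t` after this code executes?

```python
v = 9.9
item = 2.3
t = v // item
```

float // float returns float (floor division preserves float type)

float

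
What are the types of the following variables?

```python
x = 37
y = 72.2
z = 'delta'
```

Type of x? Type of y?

x is int; y is float

int, float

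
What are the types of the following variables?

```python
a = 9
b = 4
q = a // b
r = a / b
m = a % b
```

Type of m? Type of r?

int % int returns int; int / int returns float

int, float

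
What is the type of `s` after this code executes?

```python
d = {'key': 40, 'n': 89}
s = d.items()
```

dict.items() returns a dict_items view

dict_items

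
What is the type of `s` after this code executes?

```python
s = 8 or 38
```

'or' returns the first truthy value (8, which is int)

int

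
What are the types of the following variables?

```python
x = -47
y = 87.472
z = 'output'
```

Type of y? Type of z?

y is float; z is str

float, str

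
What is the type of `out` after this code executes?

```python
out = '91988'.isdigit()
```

str.isdigit() returns bool

bool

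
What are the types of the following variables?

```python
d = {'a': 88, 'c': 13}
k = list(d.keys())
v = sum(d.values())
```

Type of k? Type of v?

list(...) returns list; sum of int values returns int

list, int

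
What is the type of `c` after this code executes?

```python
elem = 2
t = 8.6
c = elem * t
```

int * float returns float (2 * 8.6 = 17.2)

float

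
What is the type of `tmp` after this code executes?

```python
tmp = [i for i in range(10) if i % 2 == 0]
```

A list comprehension [...] produces a list

list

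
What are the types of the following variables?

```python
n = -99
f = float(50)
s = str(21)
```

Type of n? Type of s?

n is int; s is str

int, str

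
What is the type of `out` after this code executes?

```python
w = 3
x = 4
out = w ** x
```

int ** positive int returns int (3 ** 4 = 81)

int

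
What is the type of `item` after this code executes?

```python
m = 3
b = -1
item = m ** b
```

int ** negative int returns float

float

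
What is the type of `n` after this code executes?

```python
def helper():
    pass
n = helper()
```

A function with no return statement returns None

NoneType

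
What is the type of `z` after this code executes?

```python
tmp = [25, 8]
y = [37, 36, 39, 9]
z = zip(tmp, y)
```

zip() returns a zip iterator object

zip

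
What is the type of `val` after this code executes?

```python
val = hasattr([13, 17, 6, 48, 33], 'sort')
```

hasattr() returns bool

bool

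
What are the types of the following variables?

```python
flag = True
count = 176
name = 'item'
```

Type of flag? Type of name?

flag is bool; name is str

bool, str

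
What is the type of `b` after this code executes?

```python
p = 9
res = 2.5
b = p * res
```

int * float returns float (9 * 2.5 = 22.5)

float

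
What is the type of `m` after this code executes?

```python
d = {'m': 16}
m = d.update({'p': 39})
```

dict.update() returns None

NoneType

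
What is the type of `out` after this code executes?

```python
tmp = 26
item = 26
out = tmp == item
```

Equality comparison returns bool

bool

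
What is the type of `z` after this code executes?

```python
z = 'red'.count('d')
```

str.count() returns int

int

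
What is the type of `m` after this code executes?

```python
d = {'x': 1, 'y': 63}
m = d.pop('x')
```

dict.pop() returns the value (int)

int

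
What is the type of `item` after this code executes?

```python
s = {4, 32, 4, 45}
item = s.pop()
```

Popping from a set of ints returns int

int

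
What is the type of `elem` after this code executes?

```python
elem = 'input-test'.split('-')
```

str.split() returns list

list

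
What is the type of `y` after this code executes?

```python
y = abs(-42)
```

abs() of int returns int

int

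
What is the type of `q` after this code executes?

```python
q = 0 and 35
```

'and' returns the first falsy value (0, which is int)

int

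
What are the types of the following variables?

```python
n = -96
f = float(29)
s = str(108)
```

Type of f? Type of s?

f is float; s is str

float, str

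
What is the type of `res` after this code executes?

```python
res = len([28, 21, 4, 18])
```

len() always returns int

int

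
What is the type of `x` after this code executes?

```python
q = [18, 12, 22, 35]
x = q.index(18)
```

list.index() returns int

int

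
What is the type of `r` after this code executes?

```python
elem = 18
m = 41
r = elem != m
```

Comparison operators return bool

bool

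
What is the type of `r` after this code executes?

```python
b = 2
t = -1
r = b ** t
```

int ** negative int returns float

float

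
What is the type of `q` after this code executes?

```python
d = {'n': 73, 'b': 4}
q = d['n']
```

Accessing dict[str, int] with key 'n' returns int value 73

int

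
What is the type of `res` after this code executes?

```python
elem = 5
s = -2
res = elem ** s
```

int ** negative int returns float

float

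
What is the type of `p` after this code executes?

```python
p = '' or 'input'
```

'or' returns first truthy value ('input', which is str)

str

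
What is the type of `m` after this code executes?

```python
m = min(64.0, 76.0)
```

min() of floats returns float

float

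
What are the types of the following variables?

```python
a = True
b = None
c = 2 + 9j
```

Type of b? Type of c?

b is NoneType; c is complex

NoneType, complex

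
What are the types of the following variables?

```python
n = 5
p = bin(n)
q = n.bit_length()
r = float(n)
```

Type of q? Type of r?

int.bit_length() returns int; float() returns float

int, float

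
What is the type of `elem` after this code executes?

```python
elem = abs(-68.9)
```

abs() of float returns float

float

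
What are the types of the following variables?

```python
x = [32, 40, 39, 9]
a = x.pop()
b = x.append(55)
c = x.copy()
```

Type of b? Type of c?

list.append() returns None; list.copy() returns list

NoneType, list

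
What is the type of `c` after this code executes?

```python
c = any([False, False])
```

any() returns bool

bool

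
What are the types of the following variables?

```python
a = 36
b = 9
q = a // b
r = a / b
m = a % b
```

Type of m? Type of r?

int % int returns int; int / int returns float

int, float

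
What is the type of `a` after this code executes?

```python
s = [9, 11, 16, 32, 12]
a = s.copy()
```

list.copy() returns list

list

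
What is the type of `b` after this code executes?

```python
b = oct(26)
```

oct() returns str representation

str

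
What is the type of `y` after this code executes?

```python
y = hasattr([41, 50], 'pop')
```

hasattr() returns bool

bool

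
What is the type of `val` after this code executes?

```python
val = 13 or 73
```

'or' returns the first truthy value (13, which is int)

int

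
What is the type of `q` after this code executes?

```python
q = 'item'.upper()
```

str.upper() returns str

str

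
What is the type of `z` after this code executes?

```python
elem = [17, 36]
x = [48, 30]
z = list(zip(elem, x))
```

list(zip(...)) returns a list of tuples

list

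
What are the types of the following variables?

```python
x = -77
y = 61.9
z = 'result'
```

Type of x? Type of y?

x is int; y is float

int, float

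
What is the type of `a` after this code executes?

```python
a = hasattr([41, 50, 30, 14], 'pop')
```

hasattr() returns bool

bool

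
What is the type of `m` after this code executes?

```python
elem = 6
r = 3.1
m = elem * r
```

int * float returns float (6 * 3.1 = 18.6)

float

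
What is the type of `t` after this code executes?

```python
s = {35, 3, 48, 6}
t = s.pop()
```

Popping from a set of ints returns int

int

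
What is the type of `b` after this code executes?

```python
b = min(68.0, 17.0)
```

min() of floats returns float

float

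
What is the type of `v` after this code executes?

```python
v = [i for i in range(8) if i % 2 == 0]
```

A list comprehension [...] produces a list

list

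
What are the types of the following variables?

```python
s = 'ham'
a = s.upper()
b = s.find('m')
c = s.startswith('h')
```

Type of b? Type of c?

str.find() returns int; str.startswith() returns bool

int, bool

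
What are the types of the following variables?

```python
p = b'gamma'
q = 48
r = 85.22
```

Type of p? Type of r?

p is bytes; r is float

bytes, float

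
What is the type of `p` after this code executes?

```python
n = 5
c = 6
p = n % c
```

int % int returns int (5 % 6 = 5)

int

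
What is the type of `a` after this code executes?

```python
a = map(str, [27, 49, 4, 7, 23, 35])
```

map() returns a map iterator object

map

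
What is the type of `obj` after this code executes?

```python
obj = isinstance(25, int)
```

isinstance() returns bool

bool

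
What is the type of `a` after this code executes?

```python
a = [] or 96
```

'or' returns first truthy value (96, which is int)

int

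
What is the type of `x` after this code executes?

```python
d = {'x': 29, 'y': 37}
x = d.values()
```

.values() returns a dict_values view object

dict_values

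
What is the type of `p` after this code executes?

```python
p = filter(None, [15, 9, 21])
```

filter() returns a filter iterator object

filter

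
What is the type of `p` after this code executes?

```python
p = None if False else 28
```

Ternary: condition is False, else branch (28) taken → int

int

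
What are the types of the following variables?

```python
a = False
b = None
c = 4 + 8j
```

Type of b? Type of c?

b is NoneType; c is complex

NoneType, complex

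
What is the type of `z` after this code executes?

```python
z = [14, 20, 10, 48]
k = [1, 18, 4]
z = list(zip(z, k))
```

list(zip(...)) returns a list of tuples

list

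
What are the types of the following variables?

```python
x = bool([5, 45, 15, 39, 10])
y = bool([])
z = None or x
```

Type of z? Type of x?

None or <bool> returns the bool; bool() returns bool

bool, bool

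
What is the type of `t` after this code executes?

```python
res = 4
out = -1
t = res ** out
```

int ** negative int returns float

float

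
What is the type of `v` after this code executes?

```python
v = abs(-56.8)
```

abs() of float returns float

float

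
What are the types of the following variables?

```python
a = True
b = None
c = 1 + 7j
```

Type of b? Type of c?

b is NoneType; c is complex

NoneType, complex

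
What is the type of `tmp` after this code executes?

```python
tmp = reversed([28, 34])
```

reversed() on a list returns a list_reverseiterator

list_reverseiterator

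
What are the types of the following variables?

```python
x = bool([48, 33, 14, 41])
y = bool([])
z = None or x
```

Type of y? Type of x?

bool() returns bool; bool() returns bool

bool, bool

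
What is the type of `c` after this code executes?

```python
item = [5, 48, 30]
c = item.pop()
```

list.pop() returns the popped element (int here)

int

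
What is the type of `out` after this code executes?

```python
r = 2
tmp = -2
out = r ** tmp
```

int ** negative int returns float

float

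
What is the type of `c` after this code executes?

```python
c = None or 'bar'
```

'or' with None returns the other value ('bar', str)

str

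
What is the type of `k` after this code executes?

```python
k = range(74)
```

range() returns a range object

range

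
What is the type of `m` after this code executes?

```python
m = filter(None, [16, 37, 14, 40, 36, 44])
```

filter() returns a filter iterator object

filter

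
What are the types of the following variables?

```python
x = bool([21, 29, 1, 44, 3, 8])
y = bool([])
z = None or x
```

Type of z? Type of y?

None or <bool> returns the bool; bool() returns bool

bool, bool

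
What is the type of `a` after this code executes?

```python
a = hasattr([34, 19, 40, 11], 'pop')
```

hasattr() returns bool

bool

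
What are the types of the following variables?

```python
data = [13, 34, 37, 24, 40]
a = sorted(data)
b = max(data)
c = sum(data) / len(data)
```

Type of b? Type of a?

max of ints returns int; sorted() returns list

int, list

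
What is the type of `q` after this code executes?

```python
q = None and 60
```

'and' returns first falsy value (None)

NoneType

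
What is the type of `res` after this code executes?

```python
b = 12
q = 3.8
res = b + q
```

int + float returns float (12 + 3.8 = 15.8)

float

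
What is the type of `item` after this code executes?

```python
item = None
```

None has type NoneType

NoneType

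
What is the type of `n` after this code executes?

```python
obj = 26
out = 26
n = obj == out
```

Equality comparison returns bool

bool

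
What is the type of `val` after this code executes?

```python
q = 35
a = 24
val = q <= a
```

Comparison operators return bool

bool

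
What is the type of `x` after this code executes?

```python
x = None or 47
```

'or' with None returns the other value (47, int)

int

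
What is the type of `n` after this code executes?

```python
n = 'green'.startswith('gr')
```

str.startswith() returns bool

bool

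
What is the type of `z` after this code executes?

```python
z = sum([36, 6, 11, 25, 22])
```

sum() of ints returns int

int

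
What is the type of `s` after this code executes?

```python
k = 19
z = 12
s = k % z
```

int % int returns int (19 % 12 = 7)

int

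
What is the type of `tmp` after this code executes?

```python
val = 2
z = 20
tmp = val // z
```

int // int returns int (2 // 20 = 0)

int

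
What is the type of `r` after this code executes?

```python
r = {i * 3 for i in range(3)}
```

A set comprehension {expr for x in iterable} produces a set

set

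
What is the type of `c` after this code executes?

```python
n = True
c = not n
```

'not' always returns bool

bool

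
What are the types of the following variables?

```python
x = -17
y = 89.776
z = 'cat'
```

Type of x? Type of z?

x is int; z is str

int, str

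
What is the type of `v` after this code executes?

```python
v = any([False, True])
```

any() returns bool

bool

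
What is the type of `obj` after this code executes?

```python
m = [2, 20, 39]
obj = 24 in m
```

'in' operator returns bool

bool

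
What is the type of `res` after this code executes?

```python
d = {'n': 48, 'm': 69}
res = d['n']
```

Accessing dict[str, int] with key 'n' returns int value 48

int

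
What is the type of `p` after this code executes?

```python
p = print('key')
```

print() returns None

NoneType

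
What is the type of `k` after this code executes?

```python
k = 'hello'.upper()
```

str.upper() returns str

str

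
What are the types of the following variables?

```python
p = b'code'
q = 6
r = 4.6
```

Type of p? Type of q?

p is bytes; q is int

bytes, int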